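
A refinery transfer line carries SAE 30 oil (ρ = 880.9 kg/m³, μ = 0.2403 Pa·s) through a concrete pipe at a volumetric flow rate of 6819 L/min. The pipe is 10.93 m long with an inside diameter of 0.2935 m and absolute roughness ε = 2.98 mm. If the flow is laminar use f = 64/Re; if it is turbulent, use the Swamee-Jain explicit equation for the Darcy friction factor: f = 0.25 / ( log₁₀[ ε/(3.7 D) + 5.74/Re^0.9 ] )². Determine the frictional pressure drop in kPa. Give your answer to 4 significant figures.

ΔP ≈ 1.639 kPa

Q = 6819 L/min = 6819/60000 = 0.1137 m³/s.
Cross-sectional area A = πD²/4 = π(0.2935)²/4 = 0.06766 m²; mean velocity V = Q/A = 0.1137/0.06766 = 1.68 m/s.
Reynolds number Re = ρVD/μ = 880.9 · 1.68 · 0.2935 / 0.24 = 1807.
Re < 2300 → laminar flow, so f = 64/Re = 64/1807 = 0.03541 (the turbulent correlation is not needed).
Darcy-Weisbach: ΔP = f(L/D)(ρV²/2) = 0.03541·(10.93/0.2935)·(880.9·1.68²/2) = 0.03541·37.24·1243 = 1639 Pa.
ΔP = 1639 Pa = 1.639 kPa.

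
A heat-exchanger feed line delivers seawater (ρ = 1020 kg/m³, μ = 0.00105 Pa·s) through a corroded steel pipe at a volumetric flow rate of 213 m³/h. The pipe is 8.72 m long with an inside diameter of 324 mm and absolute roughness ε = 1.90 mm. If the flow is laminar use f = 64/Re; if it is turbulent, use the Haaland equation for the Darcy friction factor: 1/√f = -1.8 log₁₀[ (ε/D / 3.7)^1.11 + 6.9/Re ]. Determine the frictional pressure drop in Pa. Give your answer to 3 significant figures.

ΔP ≈ 228 Pa

Q = 213 m³/h = 213/3600 = 0.05917 m³/s.
Cross-sectional area A = πD²/4 = π(0.324)²/4 = 0.08245 m²; mean velocity V = Q/A = 0.05917/0.08245 = 0.7176 m/s.
Reynolds number Re = ρVD/μ = 1020 · 0.7176 · 0.324 / 0.00105 = 2.259e+05.
Re > 4000 → turbulent. Relative roughness ε/D = 0.0019/0.324 = 0.00586. Haaland: 1/√f = -1.8 log₁₀[(0.00586/3.7)^1.11 + 6.9/2.259e+05] = -1.8 log₁₀[0.00078 + 3.05e-05] = 5.564, so f = 0.0323.
Darcy-Weisbach: ΔP = f(L/D)(ρV²/2) = 0.0323·(8.72/0.324)·(1020·0.7176²/2) = 0.0323·26.91·262.6 = 228.3 Pa.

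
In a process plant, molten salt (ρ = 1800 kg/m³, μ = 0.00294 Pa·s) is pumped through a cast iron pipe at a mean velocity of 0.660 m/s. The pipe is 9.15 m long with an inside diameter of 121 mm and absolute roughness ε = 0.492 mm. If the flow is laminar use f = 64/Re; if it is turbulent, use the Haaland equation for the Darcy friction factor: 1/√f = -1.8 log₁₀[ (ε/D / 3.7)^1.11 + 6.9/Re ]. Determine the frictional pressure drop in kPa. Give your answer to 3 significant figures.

ΔP ≈ 0.905 kPa

Reynolds number Re = ρVD/μ = 1800 · 0.66 · 0.121 / 0.00294 = 4.889e+04.
Re > 4000 → turbulent. Relative roughness ε/D = 0.000492/0.121 = 0.00407. Haaland: 1/√f = -1.8 log₁₀[(0.00407/3.7)^1.11 + 6.9/4.889e+04] = -1.8 log₁₀[0.000519 + 0.000141] = 5.724, so f = 0.03052.
Darcy-Weisbach: ΔP = f(L/D)(ρV²/2) = 0.03052·(9.15/0.121)·(1800·0.66²/2) = 0.03052·75.62·392 = 904.8 Pa.
ΔP = 904.8 Pa = 0.905 kPa.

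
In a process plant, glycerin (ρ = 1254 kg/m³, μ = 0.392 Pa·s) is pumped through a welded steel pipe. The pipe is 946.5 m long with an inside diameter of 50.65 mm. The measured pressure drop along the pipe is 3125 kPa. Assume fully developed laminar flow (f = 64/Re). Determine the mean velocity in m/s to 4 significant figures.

For laminar flow, f = 64/Re with Re = ρVD/μ, so Darcy-Weisbach reduces to ΔP = 32μLV/D². Solving for V: V = ΔP·D²/(32μL) = 3.125e+06·(0.05065)²/(32·0.392·946.5) = 0.6752 m/s.
Check: Re = ρVD/μ = 1254·0.6752·0.05065/0.392 = 109.4 < 2300, so the laminar assumption holds.

V ≈ 0.6752 m/s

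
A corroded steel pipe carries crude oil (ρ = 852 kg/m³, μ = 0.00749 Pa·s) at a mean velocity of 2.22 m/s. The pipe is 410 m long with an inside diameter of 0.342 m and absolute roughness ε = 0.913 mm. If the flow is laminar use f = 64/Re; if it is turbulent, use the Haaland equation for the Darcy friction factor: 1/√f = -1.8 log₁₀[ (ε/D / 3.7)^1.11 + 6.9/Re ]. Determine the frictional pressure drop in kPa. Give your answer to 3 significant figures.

Reynolds number Re = ρVD/μ = 852 · 2.22 · 0.342 / 0.00749 = 8.636e+04.
Re > 4000 → turbulent. Relative roughness ε/D = 0.000913/0.342 = 0.00267. Haaland: 1/√f = -1.8 log₁₀[(0.00267/3.7)^1.11 + 6.9/8.636e+04] = -1.8 log₁₀[0.000326 + 7.99e-05] = 6.106, so f = 0.02682.
Darcy-Weisbach: ΔP = f(L/D)(ρV²/2) = 0.02682·(410/0.342)·(852·2.22²/2) = 0.02682·1199·2099 = 6.752e+04 Pa.
ΔP = 6.752e+04 Pa = 67.5 kPa.

ΔP ≈ 67.5 kPa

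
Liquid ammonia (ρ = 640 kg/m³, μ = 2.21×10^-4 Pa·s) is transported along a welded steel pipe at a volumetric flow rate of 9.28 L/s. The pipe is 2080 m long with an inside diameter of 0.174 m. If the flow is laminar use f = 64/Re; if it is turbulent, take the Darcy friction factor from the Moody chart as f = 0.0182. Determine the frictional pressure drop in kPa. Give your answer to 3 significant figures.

Q = 9.28 L/s = 9.28/1000 = 0.00928 m³/s.
Cross-sectional area A = πD²/4 = π(0.174)²/4 = 0.02378 m²; mean velocity V = Q/A = 0.00928/0.02378 = 0.3903 m/s.
Reynolds number Re = ρVD/μ = 640 · 0.3903 · 0.174 / 0.000221 = 1.967e+05.
Re > 4000 → turbulent; use the Moody-chart value f = 0.0182.
Darcy-Weisbach: ΔP = f(L/D)(ρV²/2) = 0.0182·(2080/0.174)·(640·0.3903²/2) = 0.0182·1.195e+04·48.74 = 1.06e+04 Pa.
ΔP = 1.06e+04 Pa = 10.6 kPa.

ΔP ≈ 10.6 kPa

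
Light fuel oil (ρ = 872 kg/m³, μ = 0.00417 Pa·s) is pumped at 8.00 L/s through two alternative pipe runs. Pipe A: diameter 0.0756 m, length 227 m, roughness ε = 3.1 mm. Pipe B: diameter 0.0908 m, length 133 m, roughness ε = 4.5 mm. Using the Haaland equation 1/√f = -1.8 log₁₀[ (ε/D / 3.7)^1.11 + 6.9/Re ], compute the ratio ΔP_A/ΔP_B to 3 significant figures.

ΔP_A/ΔP_B ≈ 3.91

Pipe A: V = Q/A = 0.008/0.004489 = 1.782 m/s; Re = 2.817e+04; ε/D = 0.041; Haaland → f = 0.06646; ΔP_A = f(L/D)(ρV²/2) = 2.764e+05 Pa.
Pipe B: V = Q/A = 0.008/0.006475 = 1.235 m/s; Re = 2.346e+04; ε/D = 0.0496; Haaland → f = 0.07245; ΔP_B = f(L/D)(ρV²/2) = 7.062e+04 Pa.
ΔP_A/ΔP_B = 2.764e+05/7.062e+04 = 3.91.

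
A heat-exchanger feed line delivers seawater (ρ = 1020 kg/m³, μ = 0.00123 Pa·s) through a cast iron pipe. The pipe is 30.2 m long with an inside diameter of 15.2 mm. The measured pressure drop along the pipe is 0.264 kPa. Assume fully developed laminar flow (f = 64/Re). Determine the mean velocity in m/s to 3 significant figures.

For laminar flow, f = 64/Re with Re = ρVD/μ, so Darcy-Weisbach reduces to ΔP = 32μLV/D². Solving for V: V = ΔP·D²/(32μL) = 264·(0.0152)²/(32·0.00123·30.2) = 0.05131 m/s.
Check: Re = ρVD/μ = 1020·0.05131·0.0152/0.00123 = 646.8 < 2300, so the laminar assumption holds.

V ≈ 0.0513 m/s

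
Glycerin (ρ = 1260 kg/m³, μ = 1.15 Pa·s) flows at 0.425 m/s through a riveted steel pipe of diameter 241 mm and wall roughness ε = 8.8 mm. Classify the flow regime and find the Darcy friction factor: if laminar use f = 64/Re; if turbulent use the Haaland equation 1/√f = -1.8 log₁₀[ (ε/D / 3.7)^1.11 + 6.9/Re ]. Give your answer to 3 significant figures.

Re = ρVD/μ = 1260·0.425·0.241/1.15 = 112.2.
Re < 2300 → laminar, so f = 64/Re = 0.5703 (roughness is irrelevant in laminar flow).

f ≈ 0.570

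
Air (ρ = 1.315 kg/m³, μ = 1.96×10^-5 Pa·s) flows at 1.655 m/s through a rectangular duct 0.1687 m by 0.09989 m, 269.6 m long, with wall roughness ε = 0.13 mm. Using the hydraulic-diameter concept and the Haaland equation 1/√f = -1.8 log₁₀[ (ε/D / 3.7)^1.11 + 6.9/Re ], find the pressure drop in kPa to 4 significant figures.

ΔP ≈ 0.1155 kPa

Hydraulic diameter D_h = 4A/P = 4·(0.1687·0.09989)/(2·(0.1687+0.09989)) = 0.06741/0.5372 = 0.1255 m.
Re = ρVD_h/μ = 1.315·1.655·0.1255/1.96e-05 = 1.393e+04.
ε/D_h = 0.00013/0.1255 = 0.00104; Haaland gives 1/√f = -1.8 log₁₀[0.000114+0.000495] = 5.788, so f = 0.02985.
ΔP = f(L/D_h)(ρV²/2) = 0.02985·269.6/0.1255·1.801 = 115.5 Pa.
ΔP = 0.1155 kPa.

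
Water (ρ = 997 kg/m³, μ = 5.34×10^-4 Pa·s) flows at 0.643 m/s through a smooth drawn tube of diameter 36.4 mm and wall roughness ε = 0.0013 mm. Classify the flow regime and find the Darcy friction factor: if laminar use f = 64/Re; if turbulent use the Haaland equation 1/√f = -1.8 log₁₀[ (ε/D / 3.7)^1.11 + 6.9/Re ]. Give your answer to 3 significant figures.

f ≈ 0.0214

Re = ρVD/μ = 997·0.643·0.0364/0.000534 = 4.37e+04.
Re > 4000 → turbulent. ε/D = 1.3e-06/0.0364 = 3.57e-05; Haaland: 1/√f = -1.8 log₁₀[2.71e-06 + 0.000158] = 6.83, so f = 0.02144.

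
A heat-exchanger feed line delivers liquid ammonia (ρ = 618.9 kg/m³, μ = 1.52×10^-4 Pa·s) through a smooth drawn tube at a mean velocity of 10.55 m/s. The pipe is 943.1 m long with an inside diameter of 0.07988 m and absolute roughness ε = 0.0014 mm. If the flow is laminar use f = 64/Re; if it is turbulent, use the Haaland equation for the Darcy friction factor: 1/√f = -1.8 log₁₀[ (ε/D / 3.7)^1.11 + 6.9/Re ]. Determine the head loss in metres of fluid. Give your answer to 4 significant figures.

Reynolds number Re = ρVD/μ = 618.9 · 10.55 · 0.07988 / 0.000152 = 3.431e+06.
Re > 4000 → turbulent. Relative roughness ε/D = 1.4e-06/0.07988 = 1.75e-05. Haaland: 1/√f = -1.8 log₁₀[(1.75e-05/3.7)^1.11 + 6.9/3.431e+06] = -1.8 log₁₀[1.23e-06 + 2.01e-06] = 9.881, so f = 0.01024.
Darcy-Weisbach: ΔP = f(L/D)(ρV²/2) = 0.01024·(943.1/0.07988)·(618.9·10.55²/2) = 0.01024·1.181e+04·3.444e+04 = 4.165e+06 Pa.
Head loss h_f = ΔP/(ρg) = 4.165e+06/(618.9·9.81) = 686.0 m.

h_f ≈ 686.0 m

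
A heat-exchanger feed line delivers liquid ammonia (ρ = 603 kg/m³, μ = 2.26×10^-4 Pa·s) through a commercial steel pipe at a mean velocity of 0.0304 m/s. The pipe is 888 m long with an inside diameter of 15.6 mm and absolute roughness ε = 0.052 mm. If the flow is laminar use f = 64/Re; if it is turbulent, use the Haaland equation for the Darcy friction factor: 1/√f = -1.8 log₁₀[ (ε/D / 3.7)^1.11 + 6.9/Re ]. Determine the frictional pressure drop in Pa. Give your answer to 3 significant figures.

ΔP ≈ 802 Pa

Reynolds number Re = ρVD/μ = 603 · 0.0304 · 0.0156 / 0.000226 = 1265.
Re < 2300 → laminar flow, so f = 64/Re = 64/1265 = 0.05058 (the turbulent correlation is not needed).
Darcy-Weisbach: ΔP = f(L/D)(ρV²/2) = 0.05058·(888/0.0156)·(603·0.0304²/2) = 0.05058·5.692e+04·0.2786 = 802.2 Pa.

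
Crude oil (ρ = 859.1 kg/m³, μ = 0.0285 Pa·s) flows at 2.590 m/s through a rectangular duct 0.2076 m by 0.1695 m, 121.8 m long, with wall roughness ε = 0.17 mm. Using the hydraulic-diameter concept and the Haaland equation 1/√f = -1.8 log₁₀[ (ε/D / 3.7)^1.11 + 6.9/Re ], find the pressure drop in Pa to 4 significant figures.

Hydraulic diameter D_h = 4A/P = 4·(0.2076·0.1695)/(2·(0.2076+0.1695)) = 0.1408/0.7542 = 0.1866 m.
Re = ρVD_h/μ = 859.1·2.59·0.1866/0.0285 = 1.457e+04.
ε/D_h = 0.00017/0.1866 = 0.000911; Haaland gives 1/√f = -1.8 log₁₀[9.87e-05+0.000474] = 5.836, so f = 0.02936.
ΔP = f(L/D_h)(ρV²/2) = 0.02936·121.8/0.1866·2881 = 5.521e+04 Pa.

ΔP ≈ 55210 Pa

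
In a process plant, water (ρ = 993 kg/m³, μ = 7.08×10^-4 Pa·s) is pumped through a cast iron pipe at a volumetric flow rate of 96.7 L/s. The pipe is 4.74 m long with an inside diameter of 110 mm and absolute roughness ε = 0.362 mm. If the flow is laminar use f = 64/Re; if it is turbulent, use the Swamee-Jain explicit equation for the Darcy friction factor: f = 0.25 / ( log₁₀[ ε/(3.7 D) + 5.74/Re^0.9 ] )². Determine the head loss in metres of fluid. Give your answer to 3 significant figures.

Q = 96.7 L/s = 96.7/1000 = 0.0967 m³/s.
Cross-sectional area A = πD²/4 = π(0.11)²/4 = 0.009503 m²; mean velocity V = Q/A = 0.0967/0.009503 = 10.18 m/s.
Reynolds number Re = ρVD/μ = 993 · 10.18 · 0.11 / 0.000708 = 1.57e+06.
Re > 4000 → turbulent. Relative roughness ε/D = 0.000362/0.11 = 0.00329. Swamee-Jain: f = 0.25/(log₁₀[0.00329/3.7 + 5.74/1.57e+06^0.9])² = 0.25/(log₁₀[0.000889 + 1.52e-05])² = 0.25/(-3.044)² = 0.02699.
Darcy-Weisbach: ΔP = f(L/D)(ρV²/2) = 0.02699·(4.74/0.11)·(993·10.18²/2) = 0.02699·43.09·5.141e+04 = 5.979e+04 Pa.
Head loss h_f = ΔP/(ρg) = 5.979e+04/(993·9.81) = 6.14 m.

h_f ≈ 6.14 m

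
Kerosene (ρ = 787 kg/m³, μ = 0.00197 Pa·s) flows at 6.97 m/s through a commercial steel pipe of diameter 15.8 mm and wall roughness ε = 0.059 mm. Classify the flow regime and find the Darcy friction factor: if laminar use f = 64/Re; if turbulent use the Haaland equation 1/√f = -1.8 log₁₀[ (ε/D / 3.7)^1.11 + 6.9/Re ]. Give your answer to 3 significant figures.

Re = ρVD/μ = 787·6.97·0.0158/0.00197 = 4.399e+04.
Re > 4000 → turbulent. ε/D = 5.9e-05/0.0158 = 0.00373; Haaland: 1/√f = -1.8 log₁₀[0.000473 + 0.000157] = 5.762, so f = 0.03012.

f ≈ 0.0301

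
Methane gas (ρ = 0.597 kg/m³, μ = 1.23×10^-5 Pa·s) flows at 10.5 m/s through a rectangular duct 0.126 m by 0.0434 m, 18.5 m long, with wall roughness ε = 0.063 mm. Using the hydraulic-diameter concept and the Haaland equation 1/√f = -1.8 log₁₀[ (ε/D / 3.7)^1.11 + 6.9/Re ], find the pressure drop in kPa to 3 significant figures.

ΔP ≈ 0.238 kPa

Hydraulic diameter D_h = 4A/P = 4·(0.126·0.0434)/(2·(0.126+0.0434)) = 0.02187/0.3388 = 0.06456 m.
Re = ρVD_h/μ = 0.597·10.5·0.06456/1.23e-05 = 3.29e+04.
ε/D_h = 6.3e-05/0.06456 = 0.000976; Haaland gives 1/√f = -1.8 log₁₀[0.000107+0.00021] = 6.3, so f = 0.0252.
ΔP = f(L/D_h)(ρV²/2) = 0.0252·18.5/0.06456·32.91 = 237.6 Pa.
ΔP = 0.238 kPa.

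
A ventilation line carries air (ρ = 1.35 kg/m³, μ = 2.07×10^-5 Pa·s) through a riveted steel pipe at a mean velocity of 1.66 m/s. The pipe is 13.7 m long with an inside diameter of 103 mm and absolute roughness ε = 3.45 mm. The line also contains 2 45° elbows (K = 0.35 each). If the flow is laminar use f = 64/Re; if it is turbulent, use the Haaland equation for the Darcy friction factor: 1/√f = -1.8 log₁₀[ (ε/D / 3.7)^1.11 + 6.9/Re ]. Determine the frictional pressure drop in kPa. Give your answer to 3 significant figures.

Reynolds number Re = ρVD/μ = 1.35 · 1.66 · 0.103 / 2.07e-05 = 1.115e+04.
Re > 4000 → turbulent. Relative roughness ε/D = 0.00345/0.103 = 0.0335. Haaland: 1/√f = -1.8 log₁₀[(0.0335/3.7)^1.11 + 6.9/1.115e+04] = -1.8 log₁₀[0.0054 + 0.000619] = 3.997, so f = 0.06258.
Total minor-loss coefficient ΣK = 2·0.35 = 0.7.
ΔP = [f·L/D + ΣK]·(ρV²/2) = [0.06258·13.7/0.103 + 0.7]·(1.35·1.66²/2) = [8.324 + 0.7]·1.86 = 16.78 Pa.
ΔP = 16.78 Pa = 0.0168 kPa.

ΔP ≈ 0.0168 kPa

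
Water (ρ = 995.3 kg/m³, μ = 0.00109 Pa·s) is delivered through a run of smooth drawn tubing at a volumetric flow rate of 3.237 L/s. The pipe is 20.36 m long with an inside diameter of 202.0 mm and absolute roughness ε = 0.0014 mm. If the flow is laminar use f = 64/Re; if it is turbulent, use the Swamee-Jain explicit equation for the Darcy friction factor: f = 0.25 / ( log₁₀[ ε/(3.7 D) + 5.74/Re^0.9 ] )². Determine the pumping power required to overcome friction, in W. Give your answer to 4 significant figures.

Q = 3.237 L/s = 3.237/1000 = 0.003237 m³/s.
Cross-sectional area A = πD²/4 = π(0.202)²/4 = 0.03205 m²; mean velocity V = Q/A = 0.003237/0.03205 = 0.101 m/s.
Reynolds number Re = ρVD/μ = 995.3 · 0.101 · 0.202 / 0.00109 = 1.863e+04.
Re > 4000 → turbulent. Relative roughness ε/D = 1.4e-06/0.202 = 6.93e-06. Swamee-Jain: f = 0.25/(log₁₀[6.93e-06/3.7 + 5.74/1.863e+04^0.9])² = 0.25/(log₁₀[1.87e-06 + 0.000824])² = 0.25/(-3.083)² = 0.0263.
Darcy-Weisbach: ΔP = f(L/D)(ρV²/2) = 0.0263·(20.36/0.202)·(995.3·0.101²/2) = 0.0263·100.8·5.077 = 13.46 Pa.
Pumping power P = QΔP = 0.003237·13.46 = 0.043561 W = 0.04356 W.

P ≈ 0.04356 W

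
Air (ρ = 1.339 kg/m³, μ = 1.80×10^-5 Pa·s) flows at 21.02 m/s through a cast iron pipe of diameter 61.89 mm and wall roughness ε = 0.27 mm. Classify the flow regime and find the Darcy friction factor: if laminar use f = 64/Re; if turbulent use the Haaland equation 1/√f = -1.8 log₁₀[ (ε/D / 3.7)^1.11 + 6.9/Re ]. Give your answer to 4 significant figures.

f ≈ 0.03017

Re = ρVD/μ = 1.339·21.02·0.06189/1.8e-05 = 9.677e+04.
Re > 4000 → turbulent. ε/D = 0.00027/0.06189 = 0.00436; Haaland: 1/√f = -1.8 log₁₀[0.000562 + 7.13e-05] = 5.758, so f = 0.03017.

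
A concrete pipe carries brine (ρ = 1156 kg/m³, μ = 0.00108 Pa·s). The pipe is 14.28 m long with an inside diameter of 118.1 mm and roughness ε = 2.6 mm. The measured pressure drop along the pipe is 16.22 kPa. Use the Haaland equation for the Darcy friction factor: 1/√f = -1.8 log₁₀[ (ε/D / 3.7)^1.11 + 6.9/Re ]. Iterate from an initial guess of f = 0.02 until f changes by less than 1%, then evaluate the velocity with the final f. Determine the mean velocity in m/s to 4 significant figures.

V ≈ 2.139 m/s

Rearranging Darcy-Weisbach: V = √(2·ΔP·D/(f·L·ρ)). With ε/D = 0.0026/0.1181 = 0.022, iterate starting from f = 0.02:
  f = 0.02 → V = √(2·1.622e+04·0.1181/(0.02·14.28·1156)) = 3.406 m/s; Re = ρVD/μ = 4.306e+05; f → 0.05066
  f = 0.05066 → V = 2.14 m/s; Re = 2.706e+05; f → 0.05071
Converged (Δf/f < 1%). With the final f = 0.05071: V = √(2·1.622e+04·0.1181/(0.05071·14.28·1156)) = 2.139 m/s.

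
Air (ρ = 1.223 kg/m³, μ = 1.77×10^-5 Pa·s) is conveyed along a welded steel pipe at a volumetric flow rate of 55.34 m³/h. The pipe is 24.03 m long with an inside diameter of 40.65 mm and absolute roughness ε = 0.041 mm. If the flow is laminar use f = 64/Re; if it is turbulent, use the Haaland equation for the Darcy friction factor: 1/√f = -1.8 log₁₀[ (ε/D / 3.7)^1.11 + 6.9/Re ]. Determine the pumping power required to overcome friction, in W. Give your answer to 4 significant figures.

Q = 55.34 m³/h = 55.34/3600 = 0.01537 m³/s.
Cross-sectional area A = πD²/4 = π(0.04065)²/4 = 0.001298 m²; mean velocity V = Q/A = 0.01537/0.001298 = 11.84 m/s.
Reynolds number Re = ρVD/μ = 1.223 · 11.84 · 0.04065 / 1.77e-05 = 3.327e+04.
Re > 4000 → turbulent. Relative roughness ε/D = 4.1e-05/0.04065 = 0.00101. Haaland: 1/√f = -1.8 log₁₀[(0.00101/3.7)^1.11 + 6.9/3.327e+04] = -1.8 log₁₀[0.000111 + 0.000207] = 6.296, so f = 0.02523.
Darcy-Weisbach: ΔP = f(L/D)(ρV²/2) = 0.02523·(24.03/0.04065)·(1.223·11.84²/2) = 0.02523·591.1·85.79 = 1279 Pa.
Pumping power P = QΔP = 0.01537·1279 = 19.668 W = 19.67 W.

P ≈ 19.67 W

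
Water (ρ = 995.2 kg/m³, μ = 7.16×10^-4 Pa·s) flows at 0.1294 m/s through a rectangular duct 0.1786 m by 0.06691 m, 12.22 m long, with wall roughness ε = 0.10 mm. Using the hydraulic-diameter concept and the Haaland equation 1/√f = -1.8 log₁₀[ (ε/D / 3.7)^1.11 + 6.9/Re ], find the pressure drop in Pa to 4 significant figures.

Hydraulic diameter D_h = 4A/P = 4·(0.1786·0.06691)/(2·(0.1786+0.06691)) = 0.0478/0.491 = 0.09735 m.
Re = ρVD_h/μ = 995.2·0.1294·0.09735/0.000716 = 1.751e+04.
ε/D_h = 0.0001/0.09735 = 0.00103; Haaland gives 1/√f = -1.8 log₁₀[0.000113+0.000394] = 5.931, so f = 0.02843.
ΔP = f(L/D_h)(ρV²/2) = 0.02843·12.22/0.09735·8.332 = 29.73 Pa.

ΔP ≈ 29.73 Pa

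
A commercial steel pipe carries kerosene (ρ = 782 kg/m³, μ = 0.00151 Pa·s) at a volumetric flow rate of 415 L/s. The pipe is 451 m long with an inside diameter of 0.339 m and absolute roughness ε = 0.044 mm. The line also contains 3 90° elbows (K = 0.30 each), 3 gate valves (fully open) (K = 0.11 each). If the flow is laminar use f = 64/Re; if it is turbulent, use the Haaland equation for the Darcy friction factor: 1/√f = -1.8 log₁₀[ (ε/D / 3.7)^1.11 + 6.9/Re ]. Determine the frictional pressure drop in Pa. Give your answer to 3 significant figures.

ΔP ≈ 164000 Pa

Q = 415 L/s = 415/1000 = 0.415 m³/s.
Cross-sectional area A = πD²/4 = π(0.339)²/4 = 0.09026 m²; mean velocity V = Q/A = 0.415/0.09026 = 4.598 m/s.
Reynolds number Re = ρVD/μ = 782 · 4.598 · 0.339 / 0.00151 = 8.072e+05.
Re > 4000 → turbulent. Relative roughness ε/D = 4.4e-05/0.339 = 0.00013. Haaland: 1/√f = -1.8 log₁₀[(0.00013/3.7)^1.11 + 6.9/8.072e+05] = -1.8 log₁₀[1.14e-05 + 8.55e-06] = 8.462, so f = 0.01396.
Total minor-loss coefficient ΣK = 3·0.3 + 3·0.11 = 1.23.
ΔP = [f·L/D + ΣK]·(ρV²/2) = [0.01396·451/0.339 + 1.23]·(782·4.598²/2) = [18.58 + 1.23]·8266 = 1.637e+05 Pa.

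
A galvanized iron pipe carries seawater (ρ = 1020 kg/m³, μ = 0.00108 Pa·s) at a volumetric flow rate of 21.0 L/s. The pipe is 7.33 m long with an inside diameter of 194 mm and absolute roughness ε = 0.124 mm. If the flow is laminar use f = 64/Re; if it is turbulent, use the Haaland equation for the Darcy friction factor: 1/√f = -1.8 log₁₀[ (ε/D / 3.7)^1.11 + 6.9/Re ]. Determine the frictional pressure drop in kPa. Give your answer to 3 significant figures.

ΔP ≈ 0.195 kPa

Q = 21.0 L/s = 21.0/1000 = 0.021 m³/s.
Cross-sectional area A = πD²/4 = π(0.194)²/4 = 0.02956 m²; mean velocity V = Q/A = 0.021/0.02956 = 0.7104 m/s.
Reynolds number Re = ρVD/μ = 1020 · 0.7104 · 0.194 / 0.00108 = 1.302e+05.
Re > 4000 → turbulent. Relative roughness ε/D = 0.000124/0.194 = 0.000639. Haaland: 1/√f = -1.8 log₁₀[(0.000639/3.7)^1.11 + 6.9/1.302e+05] = -1.8 log₁₀[6.66e-05 + 5.3e-05] = 7.06, so f = 0.02006.
Darcy-Weisbach: ΔP = f(L/D)(ρV²/2) = 0.02006·(7.33/0.194)·(1020·0.7104²/2) = 0.02006·37.78·257.4 = 195.1 Pa.
ΔP = 195.1 Pa = 0.195 kPa.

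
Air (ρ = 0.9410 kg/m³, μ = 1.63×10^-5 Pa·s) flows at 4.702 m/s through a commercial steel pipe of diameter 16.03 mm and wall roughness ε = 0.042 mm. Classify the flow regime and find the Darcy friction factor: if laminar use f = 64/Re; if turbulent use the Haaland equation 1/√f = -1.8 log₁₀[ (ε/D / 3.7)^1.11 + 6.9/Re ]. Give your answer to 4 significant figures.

Re = ρVD/μ = 0.941·4.702·0.01603/1.63e-05 = 4351.
Re > 4000 → turbulent. ε/D = 4.2e-05/0.01603 = 0.00262; Haaland: 1/√f = -1.8 log₁₀[0.000319 + 0.00159] = 4.896, so f = 0.04171.

f ≈ 0.04171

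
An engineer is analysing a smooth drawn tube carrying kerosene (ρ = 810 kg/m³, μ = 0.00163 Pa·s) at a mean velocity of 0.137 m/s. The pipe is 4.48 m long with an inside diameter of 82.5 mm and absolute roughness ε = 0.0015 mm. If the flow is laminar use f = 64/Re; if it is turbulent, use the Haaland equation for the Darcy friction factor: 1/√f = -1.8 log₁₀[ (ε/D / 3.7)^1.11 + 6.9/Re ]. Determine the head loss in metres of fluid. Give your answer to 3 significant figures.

Reynolds number Re = ρVD/μ = 810 · 0.137 · 0.0825 / 0.00163 = 5617.
Re > 4000 → turbulent. Relative roughness ε/D = 1.5e-06/0.0825 = 1.82e-05. Haaland: 1/√f = -1.8 log₁₀[(1.82e-05/3.7)^1.11 + 6.9/5617] = -1.8 log₁₀[1.28e-06 + 0.00123] = 5.238, so f = 0.03644.
Darcy-Weisbach: ΔP = f(L/D)(ρV²/2) = 0.03644·(4.48/0.0825)·(810·0.137²/2) = 0.03644·54.3·7.601 = 15.04 Pa.
Head loss h_f = ΔP/(ρg) = 15.04/(810·9.81) = 0.00189 m.

h_f ≈ 0.00189 m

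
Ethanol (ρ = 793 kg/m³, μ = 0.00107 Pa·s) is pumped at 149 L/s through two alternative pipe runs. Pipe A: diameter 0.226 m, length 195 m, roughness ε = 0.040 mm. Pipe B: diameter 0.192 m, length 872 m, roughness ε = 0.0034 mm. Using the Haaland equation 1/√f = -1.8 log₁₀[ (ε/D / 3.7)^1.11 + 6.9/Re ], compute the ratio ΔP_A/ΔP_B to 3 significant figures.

Pipe A: V = Q/A = 0.149/0.04011 = 3.714 m/s; Re = 6.221e+05; ε/D = 0.000177; Haaland → f = 0.0148; ΔP_A = f(L/D)(ρV²/2) = 6.984e+04 Pa.
Pipe B: V = Q/A = 0.149/0.02895 = 5.146 m/s; Re = 7.323e+05; ε/D = 1.77e-05; Haaland → f = 0.01249; ΔP_B = f(L/D)(ρV²/2) = 5.954e+05 Pa.
ΔP_A/ΔP_B = 6.984e+04/5.954e+05 = 0.117.

ΔP_A/ΔP_B ≈ 0.117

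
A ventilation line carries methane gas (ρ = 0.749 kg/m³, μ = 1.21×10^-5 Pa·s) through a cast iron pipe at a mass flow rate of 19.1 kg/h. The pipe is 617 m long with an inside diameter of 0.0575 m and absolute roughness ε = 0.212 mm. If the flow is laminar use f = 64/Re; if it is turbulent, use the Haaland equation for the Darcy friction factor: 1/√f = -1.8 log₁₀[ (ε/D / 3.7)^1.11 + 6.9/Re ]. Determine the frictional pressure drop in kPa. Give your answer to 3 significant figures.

ṁ = 19.1 kg/h = 19.1/3600 = 0.005306 kg/s.
A = πD²/4 = π(0.0575)²/4 = 0.002597 m²; mean velocity V = ṁ/(ρA) = 0.005306/(0.749 · 0.002597) = 2.728 m/s.
Reynolds number Re = ρVD/μ = 0.749 · 2.728 · 0.0575 / 1.21e-05 = 9709.
Re > 4000 → turbulent. Relative roughness ε/D = 0.000212/0.0575 = 0.00369. Haaland: 1/√f = -1.8 log₁₀[(0.00369/3.7)^1.11 + 6.9/9709] = -1.8 log₁₀[0.000466 + 0.000711] = 5.273, so f = 0.03597.
Darcy-Weisbach: ΔP = f(L/D)(ρV²/2) = 0.03597·(617/0.0575)·(0.749·2.728²/2) = 0.03597·1.073e+04·2.787 = 1076 Pa.
ΔP = 1076 Pa = 1.08 kPa.

ΔP ≈ 1.08 kPa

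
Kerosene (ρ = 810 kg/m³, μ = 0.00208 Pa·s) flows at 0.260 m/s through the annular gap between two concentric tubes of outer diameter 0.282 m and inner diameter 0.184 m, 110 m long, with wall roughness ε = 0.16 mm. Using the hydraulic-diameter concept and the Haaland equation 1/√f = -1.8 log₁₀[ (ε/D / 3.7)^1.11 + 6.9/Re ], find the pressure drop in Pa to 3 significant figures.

Hydraulic diameter D_h = 4A/P = D_o - D_i = 0.282 - 0.184 = 0.098 m.
Re = ρVD_h/μ = 810·0.26·0.098/0.00208 = 9922.
ε/D_h = 0.00016/0.098 = 0.00163; Haaland gives 1/√f = -1.8 log₁₀[0.000189+0.000695] = 5.496, so f = 0.0331.
ΔP = f(L/D_h)(ρV²/2) = 0.0331·110/0.098·27.38 = 1017 Pa.

ΔP ≈ 1020 Pa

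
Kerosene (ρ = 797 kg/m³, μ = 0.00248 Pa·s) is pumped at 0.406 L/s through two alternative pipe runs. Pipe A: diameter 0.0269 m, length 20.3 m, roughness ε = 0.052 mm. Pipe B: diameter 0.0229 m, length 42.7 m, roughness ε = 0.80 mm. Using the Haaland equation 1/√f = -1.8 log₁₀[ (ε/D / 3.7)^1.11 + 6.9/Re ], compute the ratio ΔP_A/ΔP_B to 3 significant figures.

ΔP_A/ΔP_B ≈ 0.123

Pipe A: V = Q/A = 0.000406/0.0005683 = 0.7144 m/s; Re = 6176; ε/D = 0.00193; Haaland → f = 0.03744; ΔP_A = f(L/D)(ρV²/2) = 5745 Pa.
Pipe B: V = Q/A = 0.000406/0.0004119 = 0.9857 m/s; Re = 7254; ε/D = 0.0349; Haaland → f = 0.06493; ΔP_B = f(L/D)(ρV²/2) = 4.688e+04 Pa.
ΔP_A/ΔP_B = 5745/4.688e+04 = 0.123.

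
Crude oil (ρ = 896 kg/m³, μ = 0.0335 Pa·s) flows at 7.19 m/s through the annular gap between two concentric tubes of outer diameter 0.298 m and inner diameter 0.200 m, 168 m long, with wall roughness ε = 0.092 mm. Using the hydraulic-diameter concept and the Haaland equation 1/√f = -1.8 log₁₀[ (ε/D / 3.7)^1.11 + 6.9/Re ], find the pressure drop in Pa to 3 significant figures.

Hydraulic diameter D_h = 4A/P = D_o - D_i = 0.298 - 0.2 = 0.098 m.
Re = ρVD_h/μ = 896·7.19·0.098/0.0335 = 1.885e+04.
ε/D_h = 9.2e-05/0.098 = 0.000939; Haaland gives 1/√f = -1.8 log₁₀[0.000102+0.000366] = 5.993, so f = 0.02784.
ΔP = f(L/D_h)(ρV²/2) = 0.02784·168/0.098·2.316e+04 = 1.105e+06 Pa.

ΔP ≈ 1.11×10^6 Pa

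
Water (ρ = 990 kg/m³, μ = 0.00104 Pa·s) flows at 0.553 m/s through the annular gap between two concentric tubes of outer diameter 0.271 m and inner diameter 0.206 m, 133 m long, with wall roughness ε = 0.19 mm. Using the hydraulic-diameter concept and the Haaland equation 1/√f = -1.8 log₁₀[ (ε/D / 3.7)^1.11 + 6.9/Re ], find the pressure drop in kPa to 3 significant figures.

Hydraulic diameter D_h = 4A/P = D_o - D_i = 0.271 - 0.206 = 0.065 m.
Re = ρVD_h/μ = 990·0.553·0.065/0.00104 = 3.422e+04.
ε/D_h = 0.00019/0.065 = 0.00292; Haaland gives 1/√f = -1.8 log₁₀[0.00036+0.000202] = 5.851, so f = 0.02921.
ΔP = f(L/D_h)(ρV²/2) = 0.02921·133/0.065·151.4 = 9048 Pa.
ΔP = 9.05 kPa.

ΔP ≈ 9.05 kPa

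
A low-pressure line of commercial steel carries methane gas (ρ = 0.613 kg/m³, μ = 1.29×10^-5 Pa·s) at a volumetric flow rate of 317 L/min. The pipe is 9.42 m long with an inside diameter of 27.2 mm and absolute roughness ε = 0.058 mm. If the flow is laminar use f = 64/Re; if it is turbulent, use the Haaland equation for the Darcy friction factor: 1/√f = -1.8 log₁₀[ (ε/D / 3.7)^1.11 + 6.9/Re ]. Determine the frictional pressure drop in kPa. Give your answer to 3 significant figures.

ΔP ≈ 0.286 kPa

Q = 317 L/min = 317/60000 = 0.005283 m³/s.
Cross-sectional area A = πD²/4 = π(0.0272)²/4 = 0.0005811 m²; mean velocity V = Q/A = 0.005283/0.0005811 = 9.092 m/s.
Reynolds number Re = ρVD/μ = 0.613 · 9.092 · 0.0272 / 1.29e-05 = 1.175e+04.
Re > 4000 → turbulent. Relative roughness ε/D = 5.8e-05/0.0272 = 0.00213. Haaland: 1/√f = -1.8 log₁₀[(0.00213/3.7)^1.11 + 6.9/1.175e+04] = -1.8 log₁₀[0.000254 + 0.000587] = 5.536, so f = 0.03263.
Darcy-Weisbach: ΔP = f(L/D)(ρV²/2) = 0.03263·(9.42/0.0272)·(0.613·9.092²/2) = 0.03263·346.3·25.34 = 286.4 Pa.
ΔP = 286.4 Pa = 0.286 kPa.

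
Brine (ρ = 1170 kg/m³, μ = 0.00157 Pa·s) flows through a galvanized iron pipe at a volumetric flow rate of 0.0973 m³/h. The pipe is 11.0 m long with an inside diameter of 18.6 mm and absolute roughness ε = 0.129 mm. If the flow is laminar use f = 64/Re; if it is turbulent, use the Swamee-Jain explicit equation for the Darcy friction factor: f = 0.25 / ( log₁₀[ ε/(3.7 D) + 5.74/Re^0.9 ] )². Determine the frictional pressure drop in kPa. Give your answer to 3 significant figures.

Q = 0.0973 m³/h = 0.0973/3600 = 2.703e-05 m³/s.
Cross-sectional area A = πD²/4 = π(0.0186)²/4 = 0.0002717 m²; mean velocity V = Q/A = 2.703e-05/0.0002717 = 0.09947 m/s.
Reynolds number Re = ρVD/μ = 1170 · 0.09947 · 0.0186 / 0.00157 = 1379.
Re < 2300 → laminar flow, so f = 64/Re = 64/1379 = 0.04642 (the turbulent correlation is not needed).
Darcy-Weisbach: ΔP = f(L/D)(ρV²/2) = 0.04642·(11/0.0186)·(1170·0.09947²/2) = 0.04642·591.4·5.788 = 158.9 Pa.
ΔP = 158.9 Pa = 0.159 kPa.

ΔP ≈ 0.159 kPa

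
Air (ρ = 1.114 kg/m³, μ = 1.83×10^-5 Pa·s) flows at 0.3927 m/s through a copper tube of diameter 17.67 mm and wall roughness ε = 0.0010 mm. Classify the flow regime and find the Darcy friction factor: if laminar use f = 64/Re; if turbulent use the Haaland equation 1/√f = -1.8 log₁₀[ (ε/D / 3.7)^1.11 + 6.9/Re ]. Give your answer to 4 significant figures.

f ≈ 0.1515

Re = ρVD/μ = 1.114·0.3927·0.01767/1.83e-05 = 422.4.
Re < 2300 → laminar, so f = 64/Re = 0.1515 (roughness is irrelevant in laminar flow).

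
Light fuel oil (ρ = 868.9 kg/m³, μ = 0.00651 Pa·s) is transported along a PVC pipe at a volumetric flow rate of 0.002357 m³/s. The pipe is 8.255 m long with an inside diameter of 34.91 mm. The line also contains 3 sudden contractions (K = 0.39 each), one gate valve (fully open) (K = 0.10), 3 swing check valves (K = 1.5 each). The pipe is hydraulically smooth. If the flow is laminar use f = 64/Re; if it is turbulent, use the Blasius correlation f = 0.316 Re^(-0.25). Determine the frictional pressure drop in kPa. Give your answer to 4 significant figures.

Cross-sectional area A = πD²/4 = π(0.03491)²/4 = 0.0009572 m²; mean velocity V = Q/A = 0.002357/0.0009572 = 2.462 m/s.
Reynolds number Re = ρVD/μ = 868.9 · 2.462 · 0.03491 / 0.00651 = 1.147e+04.
Re > 4000 → turbulent. Smooth-pipe (Blasius): f = 0.316 Re^(-0.25) = 0.316/(1.147e+04)^0.25 = 0.03053.
Total minor-loss coefficient ΣK = 3·0.39 + 1·0.1 + 3·1.5 = 5.77.
ΔP = [f·L/D + ΣK]·(ρV²/2) = [0.03053·8.255/0.03491 + 5.77]·(868.9·2.462²/2) = [7.22 + 5.77]·2634 = 3.422e+04 Pa.
ΔP = 3.422e+04 Pa = 34.22 kPa.

ΔP ≈ 34.22 kPa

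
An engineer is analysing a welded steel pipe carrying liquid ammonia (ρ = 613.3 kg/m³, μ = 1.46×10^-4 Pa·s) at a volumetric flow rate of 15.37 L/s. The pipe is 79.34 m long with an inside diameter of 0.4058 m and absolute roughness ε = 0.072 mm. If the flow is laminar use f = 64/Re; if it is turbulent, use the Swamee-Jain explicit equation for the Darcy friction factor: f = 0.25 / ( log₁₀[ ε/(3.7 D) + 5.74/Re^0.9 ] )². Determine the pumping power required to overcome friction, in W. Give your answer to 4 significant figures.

P ≈ 0.2205 W

Q = 15.37 L/s = 15.37/1000 = 0.01537 m³/s.
Cross-sectional area A = πD²/4 = π(0.4058)²/4 = 0.1293 m²; mean velocity V = Q/A = 0.01537/0.1293 = 0.1188 m/s.
Reynolds number Re = ρVD/μ = 613.3 · 0.1188 · 0.4058 / 0.000146 = 2.026e+05.
Re > 4000 → turbulent. Relative roughness ε/D = 7.2e-05/0.4058 = 0.000177. Swamee-Jain: f = 0.25/(log₁₀[0.000177/3.7 + 5.74/2.026e+05^0.9])² = 0.25/(log₁₀[4.8e-05 + 9.62e-05])² = 0.25/(-3.841)² = 0.01694.
Darcy-Weisbach: ΔP = f(L/D)(ρV²/2) = 0.01694·(79.34/0.4058)·(613.3·0.1188²/2) = 0.01694·195.5·4.331 = 14.35 Pa.
Pumping power P = QΔP = 0.01537·14.35 = 0.22050 W = 0.2205 W.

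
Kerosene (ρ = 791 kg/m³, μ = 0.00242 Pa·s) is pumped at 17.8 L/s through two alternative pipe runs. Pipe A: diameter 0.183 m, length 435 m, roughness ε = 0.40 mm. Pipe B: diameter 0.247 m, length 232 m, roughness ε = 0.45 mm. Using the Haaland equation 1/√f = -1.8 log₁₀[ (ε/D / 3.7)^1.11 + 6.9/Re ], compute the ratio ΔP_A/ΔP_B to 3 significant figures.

Pipe A: V = Q/A = 0.0178/0.0263 = 0.6767 m/s; Re = 4.048e+04; ε/D = 0.00219; Haaland → f = 0.02725; ΔP_A = f(L/D)(ρV²/2) = 1.173e+04 Pa.
Pipe B: V = Q/A = 0.0178/0.04792 = 0.3715 m/s; Re = 2.999e+04; ε/D = 0.00182; Haaland → f = 0.02744; ΔP_B = f(L/D)(ρV²/2) = 1407 Pa.
ΔP_A/ΔP_B = 1.173e+04/1407 = 8.34.

ΔP_A/ΔP_B ≈ 8.34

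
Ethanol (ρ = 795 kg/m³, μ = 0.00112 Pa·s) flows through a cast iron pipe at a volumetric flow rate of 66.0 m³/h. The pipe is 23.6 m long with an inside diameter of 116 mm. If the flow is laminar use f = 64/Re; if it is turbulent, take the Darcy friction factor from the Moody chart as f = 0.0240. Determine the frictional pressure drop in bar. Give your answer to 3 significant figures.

Q = 66.0 m³/h = 66.0/3600 = 0.01833 m³/s.
Cross-sectional area A = πD²/4 = π(0.116)²/4 = 0.01057 m²; mean velocity V = Q/A = 0.01833/0.01057 = 1.735 m/s.
Reynolds number Re = ρVD/μ = 795 · 1.735 · 0.116 / 0.00112 = 1.428e+05.
Re > 4000 → turbulent; use the Moody-chart value f = 0.0240.
Darcy-Weisbach: ΔP = f(L/D)(ρV²/2) = 0.024·(23.6/0.116)·(795·1.735²/2) = 0.024·203.4·1196 = 5841 Pa.
ΔP = 5841 Pa = 0.0584 bar.

ΔP ≈ 0.0584 bar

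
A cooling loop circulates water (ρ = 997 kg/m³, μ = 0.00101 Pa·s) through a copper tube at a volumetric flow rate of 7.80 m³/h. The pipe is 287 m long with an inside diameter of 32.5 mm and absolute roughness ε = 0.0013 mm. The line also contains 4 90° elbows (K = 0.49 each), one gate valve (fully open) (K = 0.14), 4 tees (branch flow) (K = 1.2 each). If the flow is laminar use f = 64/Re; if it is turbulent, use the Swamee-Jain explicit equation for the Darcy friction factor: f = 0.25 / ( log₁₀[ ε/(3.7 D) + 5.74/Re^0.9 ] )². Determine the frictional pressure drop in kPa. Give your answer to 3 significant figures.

Q = 7.80 m³/h = 7.80/3600 = 0.002167 m³/s.
Cross-sectional area A = πD²/4 = π(0.0325)²/4 = 0.0008296 m²; mean velocity V = Q/A = 0.002167/0.0008296 = 2.612 m/s.
Reynolds number Re = ρVD/μ = 997 · 2.612 · 0.0325 / 0.00101 = 8.379e+04.
Re > 4000 → turbulent. Relative roughness ε/D = 1.3e-06/0.0325 = 4e-05. Swamee-Jain: f = 0.25/(log₁₀[4e-05/3.7 + 5.74/8.379e+04^0.9])² = 0.25/(log₁₀[1.08e-05 + 0.000213])² = 0.25/(-3.65)² = 0.01876.
Total minor-loss coefficient ΣK = 4·0.49 + 1·0.14 + 4·1.2 = 6.9.
ΔP = [f·L/D + ΣK]·(ρV²/2) = [0.01876·287/0.0325 + 6.9]·(997·2.612²/2) = [165.7 + 6.9]·3400 = 5.868e+05 Pa.
ΔP = 5.868e+05 Pa = 587 kPa.

ΔP ≈ 587 kPa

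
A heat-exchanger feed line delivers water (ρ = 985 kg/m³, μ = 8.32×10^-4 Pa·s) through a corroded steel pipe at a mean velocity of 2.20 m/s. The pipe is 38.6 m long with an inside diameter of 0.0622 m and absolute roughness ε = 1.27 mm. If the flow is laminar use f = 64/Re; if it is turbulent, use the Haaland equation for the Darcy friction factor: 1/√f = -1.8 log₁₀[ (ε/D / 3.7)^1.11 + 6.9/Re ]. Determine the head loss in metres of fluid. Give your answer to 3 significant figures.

h_f ≈ 7.56 m

Reynolds number Re = ρVD/μ = 985 · 2.2 · 0.0622 / 0.000832 = 1.62e+05.
Re > 4000 → turbulent. Relative roughness ε/D = 0.00127/0.0622 = 0.0204. Haaland: 1/√f = -1.8 log₁₀[(0.0204/3.7)^1.11 + 6.9/1.62e+05] = -1.8 log₁₀[0.00311 + 4.26e-05] = 4.501, so f = 0.04936.
Darcy-Weisbach: ΔP = f(L/D)(ρV²/2) = 0.04936·(38.6/0.0622)·(985·2.2²/2) = 0.04936·620.6·2384 = 7.301e+04 Pa.
Head loss h_f = ΔP/(ρg) = 7.301e+04/(985·9.81) = 7.56 m.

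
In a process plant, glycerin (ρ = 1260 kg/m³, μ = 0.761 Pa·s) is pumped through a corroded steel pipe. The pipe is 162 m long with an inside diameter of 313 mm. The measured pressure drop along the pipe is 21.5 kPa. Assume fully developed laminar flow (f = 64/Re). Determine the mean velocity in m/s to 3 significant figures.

For laminar flow, f = 64/Re with Re = ρVD/μ, so Darcy-Weisbach reduces to ΔP = 32μLV/D². Solving for V: V = ΔP·D²/(32μL) = 2.15e+04·(0.313)²/(32·0.761·162) = 0.5339 m/s.
Check: Re = ρVD/μ = 1260·0.5339·0.313/0.761 = 276.7 < 2300, so the laminar assumption holds.

V ≈ 0.534 m/s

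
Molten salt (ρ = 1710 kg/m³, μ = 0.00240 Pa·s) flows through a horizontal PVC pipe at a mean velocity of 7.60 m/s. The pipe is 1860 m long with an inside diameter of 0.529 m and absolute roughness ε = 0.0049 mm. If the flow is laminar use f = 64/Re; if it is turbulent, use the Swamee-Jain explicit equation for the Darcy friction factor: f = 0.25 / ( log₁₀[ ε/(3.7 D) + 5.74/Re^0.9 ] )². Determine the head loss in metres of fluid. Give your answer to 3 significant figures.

Reynolds number Re = ρVD/μ = 1710 · 7.6 · 0.529 / 0.0024 = 2.865e+06.
Re > 4000 → turbulent. Relative roughness ε/D = 4.9e-06/0.529 = 9.26e-06. Swamee-Jain: f = 0.25/(log₁₀[9.26e-06/3.7 + 5.74/2.865e+06^0.9])² = 0.25/(log₁₀[2.5e-06 + 8.86e-06])² = 0.25/(-4.944)² = 0.01023.
Darcy-Weisbach: ΔP = f(L/D)(ρV²/2) = 0.01023·(1860/0.529)·(1710·7.6²/2) = 0.01023·3516·4.938e+04 = 1.776e+06 Pa.
Head loss h_f = ΔP/(ρg) = 1.776e+06/(1710·9.81) = 106 m.

h_f ≈ 106 m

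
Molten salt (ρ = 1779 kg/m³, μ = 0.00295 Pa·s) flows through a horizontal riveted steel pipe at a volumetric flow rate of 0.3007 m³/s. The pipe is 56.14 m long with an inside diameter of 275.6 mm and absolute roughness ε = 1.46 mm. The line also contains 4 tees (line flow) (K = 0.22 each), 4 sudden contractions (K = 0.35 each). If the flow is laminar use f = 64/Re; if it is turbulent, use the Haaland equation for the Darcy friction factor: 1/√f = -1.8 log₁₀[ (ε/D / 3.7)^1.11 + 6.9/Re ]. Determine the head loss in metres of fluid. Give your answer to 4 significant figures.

Cross-sectional area A = πD²/4 = π(0.2756)²/4 = 0.05966 m²; mean velocity V = Q/A = 0.3007/0.05966 = 5.041 m/s.
Reynolds number Re = ρVD/μ = 1779 · 5.041 · 0.2756 / 0.00295 = 8.378e+05.
Re > 4000 → turbulent. Relative roughness ε/D = 0.00146/0.2756 = 0.0053. Haaland: 1/√f = -1.8 log₁₀[(0.0053/3.7)^1.11 + 6.9/8.378e+05] = -1.8 log₁₀[0.000697 + 8.24e-06] = 5.673, so f = 0.03107.
Total minor-loss coefficient ΣK = 4·0.22 + 4·0.35 = 2.28.
ΔP = [f·L/D + ΣK]·(ρV²/2) = [0.03107·56.14/0.2756 + 2.28]·(1779·5.041²/2) = [6.329 + 2.28]·2.26e+04 = 1.946e+05 Pa.
Head loss h_f = ΔP/(ρg) = 1.946e+05/(1779·9.81) = 11.15 m.

h_f ≈ 11.15 m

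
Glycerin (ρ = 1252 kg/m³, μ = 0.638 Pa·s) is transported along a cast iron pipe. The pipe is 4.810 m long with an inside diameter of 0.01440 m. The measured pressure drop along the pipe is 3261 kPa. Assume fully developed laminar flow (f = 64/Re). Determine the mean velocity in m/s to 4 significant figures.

For laminar flow, f = 64/Re with Re = ρVD/μ, so Darcy-Weisbach reduces to ΔP = 32μLV/D². Solving for V: V = ΔP·D²/(32μL) = 3.261e+06·(0.0144)²/(32·0.638·4.81) = 6.886 m/s.
Check: Re = ρVD/μ = 1252·6.886·0.0144/0.638 = 194.6 < 2300, so the laminar assumption holds.

V ≈ 6.886 m/s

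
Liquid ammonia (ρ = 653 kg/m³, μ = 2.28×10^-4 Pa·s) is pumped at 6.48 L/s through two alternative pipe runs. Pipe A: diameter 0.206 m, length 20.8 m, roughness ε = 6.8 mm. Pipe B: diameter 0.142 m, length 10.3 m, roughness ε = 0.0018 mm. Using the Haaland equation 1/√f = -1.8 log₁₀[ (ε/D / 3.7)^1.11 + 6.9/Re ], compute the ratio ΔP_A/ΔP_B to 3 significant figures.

Pipe A: V = Q/A = 0.00648/0.03333 = 0.1944 m/s; Re = 1.147e+05; ε/D = 0.033; Haaland → f = 0.05989; ΔP_A = f(L/D)(ρV²/2) = 74.63 Pa.
Pipe B: V = Q/A = 0.00648/0.01584 = 0.4092 m/s; Re = 1.664e+05; ε/D = 1.27e-05; Haaland → f = 0.01614; ΔP_B = f(L/D)(ρV²/2) = 63.98 Pa.
ΔP_A/ΔP_B = 74.63/63.98 = 1.17.

ΔP_A/ΔP_B ≈ 1.17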